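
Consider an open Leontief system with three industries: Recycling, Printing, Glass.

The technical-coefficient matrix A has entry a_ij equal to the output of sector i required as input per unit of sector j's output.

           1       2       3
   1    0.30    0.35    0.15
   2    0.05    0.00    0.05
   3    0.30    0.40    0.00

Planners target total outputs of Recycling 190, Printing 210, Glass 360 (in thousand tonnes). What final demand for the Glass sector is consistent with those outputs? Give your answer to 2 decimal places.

d_3 = 219.00

I − A =
  [   0.70    -0.35    -0.15]
  [  -0.05     1.00    -0.05]
  [  -0.30    -0.40     1.00]
d = (I − A) x:
  d_1 = (+0.70)·190 + (-0.35)·210 + (-0.15)·360 = 5.50
  d_2 = (-0.05)·190 + (+1.00)·210 + (-0.05)·360 = 182.50
  d_3 = (-0.30)·190 + (-0.40)·210 + (+1.00)·360 = 219.00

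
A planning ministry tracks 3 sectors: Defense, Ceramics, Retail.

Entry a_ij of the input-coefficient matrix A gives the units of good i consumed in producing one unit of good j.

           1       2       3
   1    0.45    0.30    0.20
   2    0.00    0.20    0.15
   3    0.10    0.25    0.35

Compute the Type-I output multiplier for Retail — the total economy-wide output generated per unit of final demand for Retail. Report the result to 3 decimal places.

m_3 = 2.971

I − A =
  [   0.55    -0.30    -0.20]
  [   0.00     0.80    -0.15]
  [  -0.10    -0.25     0.65]
Cofactors of I−A, C_ij = (−1)^(i+j)·(minor ij) (rows/columns in the sector order above):
  C_11 = (0.80)(0.65) − (-0.15)(-0.25) = 0.4825
  C_12 = −[(0.00)(0.65) − (-0.15)(-0.10)] = 0.0150
  C_13 = (0.00)(-0.25) − (0.80)(-0.10) = 0.0800
  C_21 = −[(-0.30)(0.65) − (-0.20)(-0.25)] = 0.2450
  C_22 = (0.55)(0.65) − (-0.20)(-0.10) = 0.3375
  C_23 = −[(0.55)(-0.25) − (-0.30)(-0.10)] = 0.1675
  C_31 = (-0.30)(-0.15) − (-0.20)(0.80) = 0.2050
  C_32 = −[(0.55)(-0.15) − (-0.20)(0.00)] = 0.0825
  C_33 = (0.55)(0.80) − (-0.30)(0.00) = 0.4400
det(I−A) = Σ_j (I−A)_1j·C_1j = (0.55)(0.4825) + (-0.30)(0.0150) + (-0.20)(0.0800) = 0.244875
adj(I−A) = Cᵀ =
  [ 0.4825   0.2450   0.2050]
  [ 0.0150   0.3375   0.0825]
  [ 0.0800   0.1675   0.4400]
(I − A)⁻¹ = adj(I−A) / det(I−A) ≈
  [   1.9704     1.0005     0.8372]
  [   0.0613     1.3783     0.3369]
  [   0.3267     0.6840     1.7968]
The output multiplier for sector j is the column-j sum of the Leontief inverse (I − A)⁻¹ = adj(I−A) / det(I−A).
Column 3 of adj(I−A): (0.2050, 0.0825, 0.4400); det(I−A) = 0.244875.
m_3 = (0.2050 + 0.0825 + 0.4400) / 0.244875 = 0.7275 / 0.244875 ≈ 2.971.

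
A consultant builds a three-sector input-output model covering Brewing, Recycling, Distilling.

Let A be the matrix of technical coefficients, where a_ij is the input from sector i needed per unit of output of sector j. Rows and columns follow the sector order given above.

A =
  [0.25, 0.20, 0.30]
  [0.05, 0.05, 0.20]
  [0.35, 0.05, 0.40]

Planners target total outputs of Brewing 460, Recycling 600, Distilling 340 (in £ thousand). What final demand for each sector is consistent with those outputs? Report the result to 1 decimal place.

I − A =
  [   0.75    -0.20    -0.30]
  [  -0.05     0.95    -0.20]
  [  -0.35    -0.05     0.60]
d = (I − A) x:
  d_1 = (+0.75)·460 + (-0.20)·600 + (-0.30)·340 = 123.0
  d_2 = (-0.05)·460 + (+0.95)·600 + (-0.20)·340 = 479.0
  d_3 = (-0.35)·460 + (-0.05)·600 + (+0.60)·340 = 13.0

d_1 = 123.0, d_2 = 479.0, d_3 = 13.0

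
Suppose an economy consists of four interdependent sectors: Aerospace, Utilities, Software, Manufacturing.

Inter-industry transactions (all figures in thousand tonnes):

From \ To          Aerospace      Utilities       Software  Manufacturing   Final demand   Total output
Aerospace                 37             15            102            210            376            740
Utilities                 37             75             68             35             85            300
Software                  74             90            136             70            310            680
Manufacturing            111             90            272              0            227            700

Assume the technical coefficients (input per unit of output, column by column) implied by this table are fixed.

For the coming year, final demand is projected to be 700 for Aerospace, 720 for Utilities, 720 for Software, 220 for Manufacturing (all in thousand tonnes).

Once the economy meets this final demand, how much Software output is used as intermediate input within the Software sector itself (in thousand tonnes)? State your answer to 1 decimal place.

Technical coefficients a_ij = z_ij / X_j:
  a_11 = 37/740 = 0.05, a_21 = 37/740 = 0.05, a_31 = 74/740 = 0.10, a_41 = 111/740 = 0.15
  a_12 = 15/300 = 0.05, a_22 = 75/300 = 0.25, a_32 = 90/300 = 0.30, a_42 = 90/300 = 0.30
  a_13 = 102/680 = 0.15, a_23 = 68/680 = 0.10, a_33 = 136/680 = 0.20, a_43 = 272/680 = 0.40
  a_14 = 210/700 = 0.30, a_24 = 35/700 = 0.05, a_34 = 70/700 = 0.10, a_44 = 0/700 = 0.00
I − A =
  [   0.95    -0.05    -0.15    -0.30]
  [  -0.05     0.75    -0.10    -0.05]
  [  -0.10    -0.30     0.80    -0.10]
  [  -0.15    -0.30    -0.40     1.00]
Compute the cofactors C_ij = (−1)^(i+j)·(3×3 minor ij) of I−A; the adjugate is their transpose:
adj(I−A) = Cᵀ =
  [ 0.519000   0.195500   0.215250   0.187000]
  [ 0.057500   0.656750   0.124125   0.062500]
  [ 0.103500   0.314750   0.657125   0.112500]
  [ 0.136500   0.352250   0.332375   0.525500]
det(I−A) = Σ_j (I−A)_1j·C_1j = (0.95)(0.519000) + (-0.05)(0.057500) + (-0.15)(0.103500) + (-0.30)(0.136500) = 0.4337
(I − A)⁻¹ = adj(I−A) / det(I−A) ≈
  [   1.1967     0.4508     0.4963     0.4312]
  [   0.1326     1.5143     0.2862     0.1441]
  [   0.2386     0.7257     1.5152     0.2594]
  [   0.3147     0.8122     0.7664     1.2117]
First solve x = (I − A)⁻¹ d = adj(I−A)·d / det(I−A); in particular x_3 = (0.103500·700 + 0.314750·720 + 0.657125·720 + 0.112500·220) / 0.4337 = 796.95 / 0.4337 ≈ 1837.561.
Intermediate flow from 3 to 3: z_33 = a_33 · x_3 = 0.20 × 796.95 / 0.4337 = 159.39 / 0.4337 ≈ 367.5.

z_33 = 367.5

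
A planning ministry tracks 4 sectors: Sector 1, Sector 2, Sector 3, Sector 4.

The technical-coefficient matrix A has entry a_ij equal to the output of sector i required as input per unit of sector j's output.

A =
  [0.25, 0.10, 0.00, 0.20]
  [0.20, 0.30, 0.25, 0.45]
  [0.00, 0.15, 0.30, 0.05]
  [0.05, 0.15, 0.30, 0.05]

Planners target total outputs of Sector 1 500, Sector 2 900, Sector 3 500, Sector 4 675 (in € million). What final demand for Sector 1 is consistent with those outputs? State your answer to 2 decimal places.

d_1 = 150.00

I − A =
  [   0.75    -0.10     0.00    -0.20]
  [  -0.20     0.70    -0.25    -0.45]
  [   0.00    -0.15     0.70    -0.05]
  [  -0.05    -0.15    -0.30     0.95]
d = (I − A) x:
  d_1 = (+0.75)·500 + (-0.10)·900 + (+0.00)·500 + (-0.20)·675 = 150.00
  d_2 = (-0.20)·500 + (+0.70)·900 + (-0.25)·500 + (-0.45)·675 = 101.25
  d_3 = (+0.00)·500 + (-0.15)·900 + (+0.70)·500 + (-0.05)·675 = 181.25
  d_4 = (-0.05)·500 + (-0.15)·900 + (-0.30)·500 + (+0.95)·675 = 331.25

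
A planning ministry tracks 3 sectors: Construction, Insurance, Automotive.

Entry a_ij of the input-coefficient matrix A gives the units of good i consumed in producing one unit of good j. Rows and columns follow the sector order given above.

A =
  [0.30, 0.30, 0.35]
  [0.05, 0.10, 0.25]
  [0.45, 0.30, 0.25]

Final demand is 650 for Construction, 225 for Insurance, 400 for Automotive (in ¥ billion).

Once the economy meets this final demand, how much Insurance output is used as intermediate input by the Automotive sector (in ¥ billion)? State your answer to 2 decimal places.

z_IA = 654.19

I − A =
  [   0.70    -0.30    -0.35]
  [  -0.05     0.90    -0.25]
  [  -0.45    -0.30     0.75]
Cofactors of I−A, C_ij = (−1)^(i+j)·(minor ij) (rows/columns in the sector order above):
  C_11 = (0.90)(0.75) − (-0.25)(-0.30) = 0.6000
  C_12 = −[(-0.05)(0.75) − (-0.25)(-0.45)] = 0.1500
  C_13 = (-0.05)(-0.30) − (0.90)(-0.45) = 0.4200
  C_21 = −[(-0.30)(0.75) − (-0.35)(-0.30)] = 0.3300
  C_22 = (0.70)(0.75) − (-0.35)(-0.45) = 0.3675
  C_23 = −[(0.70)(-0.30) − (-0.30)(-0.45)] = 0.3450
  C_31 = (-0.30)(-0.25) − (-0.35)(0.90) = 0.3900
  C_32 = −[(0.70)(-0.25) − (-0.35)(-0.05)] = 0.1925
  C_33 = (0.70)(0.90) − (-0.30)(-0.05) = 0.6150
det(I−A) = Σ_j (I−A)_1j·C_1j = (0.70)(0.6000) + (-0.30)(0.1500) + (-0.35)(0.4200) = 0.2280
adj(I−A) = Cᵀ =
  [ 0.6000   0.3300   0.3900]
  [ 0.1500   0.3675   0.1925]
  [ 0.4200   0.3450   0.6150]
(I − A)⁻¹ = adj(I−A) / det(I−A) ≈
  [   2.6316     1.4474     1.7105]
  [   0.6579     1.6118     0.8443]
  [   1.8421     1.5132     2.6974]
First solve x = (I − A)⁻¹ d = adj(I−A)·d / det(I−A); in particular x_A = (0.4200·650 + 0.3450·225 + 0.6150·400) / 0.2280 = 596.625 / 0.2280 ≈ 2616.7763.
Intermediate flow from I to A: z_IA = a_IA · x_A = 0.25 × 596.625 / 0.2280 = 149.15625 / 0.2280 ≈ 654.19.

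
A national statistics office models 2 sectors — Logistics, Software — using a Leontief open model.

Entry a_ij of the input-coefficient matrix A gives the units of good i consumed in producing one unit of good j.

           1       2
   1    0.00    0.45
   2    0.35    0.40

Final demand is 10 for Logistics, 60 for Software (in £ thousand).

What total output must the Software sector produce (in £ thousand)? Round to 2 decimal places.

I − A =
  [   1.00    -0.45]
  [  -0.35     0.60]
det(I−A) = (1.00)(0.60) − (-0.45)(-0.35) = 0.4425
adj(I−A) = [[0.60, 0.45], [0.35, 1.00]]
(I − A)⁻¹ = adj(I−A) / det(I−A) ≈
  [   1.3559     1.0169]
  [   0.7910     2.2599]
x = (I − A)⁻¹ d = adj(I−A)·d / det(I−A), with det(I−A) = 0.4425:
  x_1 = (0.60·10 + 0.45·60) / 0.4425 = 33.00 / 0.4425 ≈ 74.58
  x_2 = (0.35·10 + 1.00·60) / 0.4425 = 63.50 / 0.4425 ≈ 143.50

x_2 = 143.50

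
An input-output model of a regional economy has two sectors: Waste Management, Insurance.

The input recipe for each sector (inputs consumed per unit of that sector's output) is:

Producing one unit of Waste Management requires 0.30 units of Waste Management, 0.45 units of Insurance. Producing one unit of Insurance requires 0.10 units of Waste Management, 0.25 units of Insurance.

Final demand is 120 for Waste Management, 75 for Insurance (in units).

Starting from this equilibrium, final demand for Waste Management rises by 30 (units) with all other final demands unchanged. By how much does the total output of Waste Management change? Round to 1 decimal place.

I − A =
  [   0.70    -0.10]
  [  -0.45     0.75]
det(I−A) = (0.70)(0.75) − (-0.10)(-0.45) = 0.4800
adj(I−A) = [[0.75, 0.10], [0.45, 0.70]]
(I − A)⁻¹ = adj(I−A) / det(I−A) ≈
  [   1.5625     0.2083]
  [   0.9375     1.4583]
Δx = (I − A)⁻¹ Δd with Δd having +30 in the Waste Management component and 0 elsewhere.
So Δx_1 = L_11 · (+30), where L_11 = adj(I−A)_11 / det(I−A) = 0.75 / 0.4800.
Δx_1 = 0.75 × (+30) / 0.4800 = 22.50 / 0.4800 ≈ 46.9.

Δx_1 = 46.9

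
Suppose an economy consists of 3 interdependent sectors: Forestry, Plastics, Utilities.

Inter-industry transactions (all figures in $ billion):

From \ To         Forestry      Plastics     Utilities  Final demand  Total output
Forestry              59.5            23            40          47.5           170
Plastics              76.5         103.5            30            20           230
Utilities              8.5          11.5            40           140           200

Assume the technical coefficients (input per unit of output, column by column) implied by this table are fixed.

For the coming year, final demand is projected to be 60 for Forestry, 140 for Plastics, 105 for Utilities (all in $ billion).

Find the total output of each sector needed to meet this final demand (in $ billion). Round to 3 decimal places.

x_1 = 220.480, x_2 = 482.720, x_3 = 175.200

Technical coefficients a_ij = z_ij / X_j:
  a_11 = 59.5/170 = 0.35, a_21 = 76.5/170 = 0.45, a_31 = 8.5/170 = 0.05
  a_12 = 23/230 = 0.10, a_22 = 103.5/230 = 0.45, a_32 = 11.5/230 = 0.05
  a_13 = 40/200 = 0.20, a_23 = 30/200 = 0.15, a_33 = 40/200 = 0.20
I − A =
  [   0.65    -0.10    -0.20]
  [  -0.45     0.55    -0.15]
  [  -0.05    -0.05     0.80]
Cofactors of I−A, C_ij = (−1)^(i+j)·(minor ij) (rows/columns in the sector order above):
  C_11 = (0.55)(0.80) − (-0.15)(-0.05) = 0.4325
  C_12 = −[(-0.45)(0.80) − (-0.15)(-0.05)] = 0.3675
  C_13 = (-0.45)(-0.05) − (0.55)(-0.05) = 0.0500
  C_21 = −[(-0.10)(0.80) − (-0.20)(-0.05)] = 0.0900
  C_22 = (0.65)(0.80) − (-0.20)(-0.05) = 0.5100
  C_23 = −[(0.65)(-0.05) − (-0.10)(-0.05)] = 0.0375
  C_31 = (-0.10)(-0.15) − (-0.20)(0.55) = 0.1250
  C_32 = −[(0.65)(-0.15) − (-0.20)(-0.45)] = 0.1875
  C_33 = (0.65)(0.55) − (-0.10)(-0.45) = 0.3125
det(I−A) = Σ_j (I−A)_1j·C_1j = (0.65)(0.4325) + (-0.10)(0.3675) + (-0.20)(0.0500) = 0.234375
adj(I−A) = Cᵀ =
  [ 0.4325   0.0900   0.1250]
  [ 0.3675   0.5100   0.1875]
  [ 0.0500   0.0375   0.3125]
(I − A)⁻¹ = adj(I−A) / det(I−A) ≈
  [   1.8453     0.3840     0.5333]
  [   1.5680     2.1760     0.8000]
  [   0.2133     0.1600     1.3333]
x = (I − A)⁻¹ d = adj(I−A)·d / det(I−A), with det(I−A) = 0.234375:
  x_1 = (0.4325·60 + 0.0900·140 + 0.1250·105) / 0.234375 = 51.675 / 0.234375 = 220.480
  x_2 = (0.3675·60 + 0.5100·140 + 0.1875·105) / 0.234375 = 113.1375 / 0.234375 = 482.720
  x_3 = (0.0500·60 + 0.0375·140 + 0.3125·105) / 0.234375 = 41.0625 / 0.234375 = 175.200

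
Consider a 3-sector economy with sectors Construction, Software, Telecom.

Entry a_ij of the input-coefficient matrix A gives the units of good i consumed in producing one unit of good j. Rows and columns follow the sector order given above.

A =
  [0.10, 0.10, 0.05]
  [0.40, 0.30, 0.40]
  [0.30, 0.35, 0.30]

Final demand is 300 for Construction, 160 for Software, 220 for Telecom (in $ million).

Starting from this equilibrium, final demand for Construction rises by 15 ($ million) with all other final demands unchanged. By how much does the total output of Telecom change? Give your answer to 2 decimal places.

Δx_3 = 20.39

I − A =
  [   0.90    -0.10    -0.05]
  [  -0.40     0.70    -0.40]
  [  -0.30    -0.35     0.70]
Cofactors of I−A, C_ij = (−1)^(i+j)·(minor ij) (rows/columns in the sector order above):
  C_11 = (0.70)(0.70) − (-0.40)(-0.35) = 0.3500
  C_12 = −[(-0.40)(0.70) − (-0.40)(-0.30)] = 0.4000
  C_13 = (-0.40)(-0.35) − (0.70)(-0.30) = 0.3500
  C_21 = −[(-0.10)(0.70) − (-0.05)(-0.35)] = 0.0875
  C_22 = (0.90)(0.70) − (-0.05)(-0.30) = 0.6150
  C_23 = −[(0.90)(-0.35) − (-0.10)(-0.30)] = 0.3450
  C_31 = (-0.10)(-0.40) − (-0.05)(0.70) = 0.0750
  C_32 = −[(0.90)(-0.40) − (-0.05)(-0.40)] = 0.3800
  C_33 = (0.90)(0.70) − (-0.10)(-0.40) = 0.5900
det(I−A) = Σ_j (I−A)_1j·C_1j = (0.90)(0.3500) + (-0.10)(0.4000) + (-0.05)(0.3500) = 0.2575
adj(I−A) = Cᵀ =
  [ 0.3500   0.0875   0.0750]
  [ 0.4000   0.6150   0.3800]
  [ 0.3500   0.3450   0.5900]
(I − A)⁻¹ = adj(I−A) / det(I−A) ≈
  [   1.3592     0.3398     0.2913]
  [   1.5534     2.3883     1.4757]
  [   1.3592     1.3398     2.2913]
Δx = (I − A)⁻¹ Δd with Δd having +15 in the Construction component and 0 elsewhere.
So Δx_3 = L_31 · (+15), where L_31 = adj(I−A)_31 / det(I−A) = 0.3500 / 0.2575.
Δx_3 = 0.3500 × (+15) / 0.2575 = 5.25 / 0.2575 ≈ 20.39.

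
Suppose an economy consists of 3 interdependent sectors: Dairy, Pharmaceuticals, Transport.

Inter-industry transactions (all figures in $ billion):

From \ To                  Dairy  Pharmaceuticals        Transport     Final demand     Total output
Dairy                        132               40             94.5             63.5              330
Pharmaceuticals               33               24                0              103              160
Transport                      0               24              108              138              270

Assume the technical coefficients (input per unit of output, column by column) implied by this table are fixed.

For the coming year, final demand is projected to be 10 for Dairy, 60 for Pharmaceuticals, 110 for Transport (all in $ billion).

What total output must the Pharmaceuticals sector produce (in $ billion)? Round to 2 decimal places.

x_2 = 91.16

Technical coefficients a_ij = z_ij / X_j:
  a_11 = 132/330 = 0.40, a_21 = 33/330 = 0.10, a_31 = 0/330 = 0.00
  a_12 = 40/160 = 0.25, a_22 = 24/160 = 0.15, a_32 = 24/160 = 0.15
  a_13 = 94.5/270 = 0.35, a_23 = 0/270 = 0.00, a_33 = 108/270 = 0.40
I − A =
  [   0.60    -0.25    -0.35]
  [  -0.10     0.85     0.00]
  [   0.00    -0.15     0.60]
Cofactors of I−A, C_ij = (−1)^(i+j)·(minor ij) (rows/columns in the sector order above):
  C_11 = (0.85)(0.60) − (0.00)(-0.15) = 0.5100
  C_12 = −[(-0.10)(0.60) − (0.00)(0.00)] = 0.0600
  C_13 = (-0.10)(-0.15) − (0.85)(0.00) = 0.0150
  C_21 = −[(-0.25)(0.60) − (-0.35)(-0.15)] = 0.2025
  C_22 = (0.60)(0.60) − (-0.35)(0.00) = 0.3600
  C_23 = −[(0.60)(-0.15) − (-0.25)(0.00)] = 0.0900
  C_31 = (-0.25)(0.00) − (-0.35)(0.85) = 0.2975
  C_32 = −[(0.60)(0.00) − (-0.35)(-0.10)] = 0.0350
  C_33 = (0.60)(0.85) − (-0.25)(-0.10) = 0.4850
det(I−A) = Σ_j (I−A)_1j·C_1j = (0.60)(0.5100) + (-0.25)(0.0600) + (-0.35)(0.0150) = 0.28575
adj(I−A) = Cᵀ =
  [ 0.5100   0.2025   0.2975]
  [ 0.0600   0.3600   0.0350]
  [ 0.0150   0.0900   0.4850]
(I − A)⁻¹ = adj(I−A) / det(I−A) ≈
  [   1.7848     0.7087     1.0411]
  [   0.2100     1.2598     0.1225]
  [   0.0525     0.3150     1.6973]
x = (I − A)⁻¹ d = adj(I−A)·d / det(I−A), with det(I−A) = 0.28575:
  x_1 = (0.5100·10 + 0.2025·60 + 0.2975·110) / 0.28575 = 49.975 / 0.28575 ≈ 174.89
  x_2 = (0.0600·10 + 0.3600·60 + 0.0350·110) / 0.28575 = 26.05 / 0.28575 ≈ 91.16
  x_3 = (0.0150·10 + 0.0900·60 + 0.4850·110) / 0.28575 = 58.90 / 0.28575 ≈ 206.12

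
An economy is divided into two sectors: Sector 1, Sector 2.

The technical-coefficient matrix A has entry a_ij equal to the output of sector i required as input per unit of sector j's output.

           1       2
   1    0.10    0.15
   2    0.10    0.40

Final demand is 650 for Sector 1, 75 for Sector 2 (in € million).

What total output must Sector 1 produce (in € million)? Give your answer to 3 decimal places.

x_1 = 764.286

I − A =
  [   0.90    -0.15]
  [  -0.10     0.60]
det(I−A) = (0.90)(0.60) − (-0.15)(-0.10) = 0.5250
adj(I−A) = [[0.60, 0.15], [0.10, 0.90]]
(I − A)⁻¹ = adj(I−A) / det(I−A) ≈
  [   1.1429     0.2857]
  [   0.1905     1.7143]
x = (I − A)⁻¹ d = adj(I−A)·d / det(I−A), with det(I−A) = 0.5250:
  x_1 = (0.60·650 + 0.15·75) / 0.5250 = 401.25 / 0.5250 ≈ 764.286
  x_2 = (0.10·650 + 0.90·75) / 0.5250 = 132.50 / 0.5250 ≈ 252.381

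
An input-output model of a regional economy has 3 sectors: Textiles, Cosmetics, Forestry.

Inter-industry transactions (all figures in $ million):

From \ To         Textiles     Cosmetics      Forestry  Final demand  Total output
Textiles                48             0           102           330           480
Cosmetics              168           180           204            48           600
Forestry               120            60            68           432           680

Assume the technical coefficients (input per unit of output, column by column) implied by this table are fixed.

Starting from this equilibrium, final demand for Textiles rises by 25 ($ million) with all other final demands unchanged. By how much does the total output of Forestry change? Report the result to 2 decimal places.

Δx_3 = 10.32

Technical coefficients a_ij = z_ij / X_j:
  a_11 = 48/480 = 0.10, a_21 = 168/480 = 0.35, a_31 = 120/480 = 0.25
  a_12 = 0/600 = 0.00, a_22 = 180/600 = 0.30, a_32 = 60/600 = 0.10
  a_13 = 102/680 = 0.15, a_23 = 204/680 = 0.30, a_33 = 68/680 = 0.10
I − A =
  [   0.90     0.00    -0.15]
  [  -0.35     0.70    -0.30]
  [  -0.25    -0.10     0.90]
Cofactors of I−A, C_ij = (−1)^(i+j)·(minor ij) (rows/columns in the sector order above):
  C_11 = (0.70)(0.90) − (-0.30)(-0.10) = 0.6000
  C_12 = −[(-0.35)(0.90) − (-0.30)(-0.25)] = 0.3900
  C_13 = (-0.35)(-0.10) − (0.70)(-0.25) = 0.2100
  C_21 = −[(0.00)(0.90) − (-0.15)(-0.10)] = 0.0150
  C_22 = (0.90)(0.90) − (-0.15)(-0.25) = 0.7725
  C_23 = −[(0.90)(-0.10) − (0.00)(-0.25)] = 0.0900
  C_31 = (0.00)(-0.30) − (-0.15)(0.70) = 0.1050
  C_32 = −[(0.90)(-0.30) − (-0.15)(-0.35)] = 0.3225
  C_33 = (0.90)(0.70) − (0.00)(-0.35) = 0.6300
det(I−A) = Σ_j (I−A)_1j·C_1j = (0.90)(0.6000) + (0.00)(0.3900) + (-0.15)(0.2100) = 0.5085
adj(I−A) = Cᵀ =
  [ 0.6000   0.0150   0.1050]
  [ 0.3900   0.7725   0.3225]
  [ 0.2100   0.0900   0.6300]
(I − A)⁻¹ = adj(I−A) / det(I−A) ≈
  [   1.1799     0.0295     0.2065]
  [   0.7670     1.5192     0.6342]
  [   0.4130     0.1770     1.2389]
Δx = (I − A)⁻¹ Δd with Δd having +25 in the Textiles component and 0 elsewhere.
So Δx_3 = L_31 · (+25), where L_31 = adj(I−A)_31 / det(I−A) = 0.2100 / 0.5085.
Δx_3 = 0.2100 × (+25) / 0.5085 = 5.25 / 0.5085 ≈ 10.32.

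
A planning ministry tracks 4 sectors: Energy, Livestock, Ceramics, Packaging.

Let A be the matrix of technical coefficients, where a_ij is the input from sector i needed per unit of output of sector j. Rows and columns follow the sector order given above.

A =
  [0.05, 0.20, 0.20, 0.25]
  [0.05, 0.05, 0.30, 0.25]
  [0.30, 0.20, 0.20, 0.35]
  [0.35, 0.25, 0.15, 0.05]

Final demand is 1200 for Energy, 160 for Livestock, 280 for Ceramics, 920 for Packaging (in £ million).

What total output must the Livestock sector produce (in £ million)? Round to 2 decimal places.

I − A =
  [   0.95    -0.20    -0.20    -0.25]
  [  -0.05     0.95    -0.30    -0.25]
  [  -0.30    -0.20     0.80    -0.35]
  [  -0.35    -0.25    -0.15     0.95]
Compute the cofactors C_ij = (−1)^(i+j)·(3×3 minor ij) of I−A; the adjugate is their transpose:
adj(I−A) = Cᵀ =
  [ 0.531375   0.254500   0.286875   0.312500]
  [ 0.238875   0.509375   0.309000   0.310750]
  [ 0.399750   0.346375   0.684750   0.448625]
  [ 0.321750   0.282500   0.295125   0.580000]
det(I−A) = Σ_j (I−A)_1j·C_1j = (0.95)(0.531375) + (-0.20)(0.238875) + (-0.20)(0.399750) + (-0.25)(0.321750) = 0.29664375
(I − A)⁻¹ = adj(I−A) / det(I−A) ≈
  [   1.7913     0.8579     0.9671     1.0535]
  [   0.8053     1.7171     1.0417     1.0476]
  [   1.3476     1.1676     2.3083     1.5123]
  [   1.0846     0.9523     0.9949     1.9552]
x = (I − A)⁻¹ d = adj(I−A)·d / det(I−A), with det(I−A) = 0.29664375:
  x_1 = (0.531375·1200 + 0.254500·160 + 0.286875·280 + 0.312500·920) / 0.29664375 = 1046.195 / 0.29664375 ≈ 3526.77
  x_2 = (0.238875·1200 + 0.509375·160 + 0.309000·280 + 0.310750·920) / 0.29664375 = 740.56 / 0.29664375 ≈ 2496.46
  x_3 = (0.399750·1200 + 0.346375·160 + 0.684750·280 + 0.448625·920) / 0.29664375 = 1139.585 / 0.29664375 ≈ 3841.59
  x_4 = (0.321750·1200 + 0.282500·160 + 0.295125·280 + 0.580000·920) / 0.29664375 = 1047.535 / 0.29664375 ≈ 3531.29

x_2 = 2496.46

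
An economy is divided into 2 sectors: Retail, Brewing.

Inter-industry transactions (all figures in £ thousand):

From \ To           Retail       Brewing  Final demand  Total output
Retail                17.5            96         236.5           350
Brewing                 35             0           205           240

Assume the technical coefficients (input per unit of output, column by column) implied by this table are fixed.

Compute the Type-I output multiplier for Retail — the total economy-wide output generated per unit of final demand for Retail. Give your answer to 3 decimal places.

Technical coefficients a_ij = z_ij / X_j:
  a_11 = 17.5/350 = 0.05, a_21 = 35/350 = 0.10
  a_12 = 96/240 = 0.40, a_22 = 0/240 = 0.00
I − A =
  [   0.95    -0.40]
  [  -0.10     1.00]
det(I−A) = (0.95)(1.00) − (-0.40)(-0.10) = 0.9100
adj(I−A) = [[1.00, 0.40], [0.10, 0.95]]
(I − A)⁻¹ = adj(I−A) / det(I−A) ≈
  [   1.0989     0.4396]
  [   0.1099     1.0440]
The output multiplier for sector j is the column-j sum of the Leontief inverse (I − A)⁻¹ = adj(I−A) / det(I−A).
Column 1 of adj(I−A): (1.00, 0.10); det(I−A) = 0.9100.
m_1 = (1.00 + 0.10) / 0.9100 = 1.10 / 0.9100 ≈ 1.209.

m_1 = 1.209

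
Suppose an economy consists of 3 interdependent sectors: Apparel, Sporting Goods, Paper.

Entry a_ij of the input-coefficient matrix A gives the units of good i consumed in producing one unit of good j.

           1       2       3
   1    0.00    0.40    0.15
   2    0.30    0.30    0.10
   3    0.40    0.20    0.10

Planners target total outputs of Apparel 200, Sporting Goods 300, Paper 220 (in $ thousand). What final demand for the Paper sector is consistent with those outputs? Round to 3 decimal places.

d_3 = 58.000

I − A =
  [   1.00    -0.40    -0.15]
  [  -0.30     0.70    -0.10]
  [  -0.40    -0.20     0.90]
d = (I − A) x:
  d_1 = (+1.00)·200 + (-0.40)·300 + (-0.15)·220 = 47.000
  d_2 = (-0.30)·200 + (+0.70)·300 + (-0.10)·220 = 128.000
  d_3 = (-0.40)·200 + (-0.20)·300 + (+0.90)·220 = 58.000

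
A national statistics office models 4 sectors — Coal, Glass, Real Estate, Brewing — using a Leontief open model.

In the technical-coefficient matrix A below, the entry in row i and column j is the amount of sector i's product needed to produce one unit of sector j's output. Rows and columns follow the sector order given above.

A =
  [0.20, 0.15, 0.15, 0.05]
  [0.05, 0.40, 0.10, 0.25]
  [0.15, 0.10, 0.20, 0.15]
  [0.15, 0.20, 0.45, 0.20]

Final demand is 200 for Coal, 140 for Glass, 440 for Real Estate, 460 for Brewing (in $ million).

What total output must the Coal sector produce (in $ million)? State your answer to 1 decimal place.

I − A =
  [   0.80    -0.15    -0.15    -0.05]
  [  -0.05     0.60    -0.10    -0.25]
  [  -0.15    -0.10     0.80    -0.15]
  [  -0.15    -0.20    -0.45     0.80]
Compute the cofactors C_ij = (−1)^(i+j)·(3×3 minor ij) of I−A; the adjugate is their transpose:
adj(I−A) = Cᵀ =
  [ 0.281250   0.112625   0.107875   0.073000]
  [ 0.089750   0.427250   0.166000   0.170250]
  [ 0.087250   0.110125   0.327375   0.101250]
  [ 0.124250   0.189875   0.245875   0.353500]
det(I−A) = Σ_j (I−A)_1j·C_1j = (0.80)(0.281250) + (-0.15)(0.089750) + (-0.15)(0.087250) + (-0.05)(0.124250) = 0.1922375
(I − A)⁻¹ = adj(I−A) / det(I−A) ≈
  [   1.4630     0.5859     0.5612     0.3797]
  [   0.4669     2.2225     0.8635     0.8856]
  [   0.4539     0.5729     1.7030     0.5267]
  [   0.6463     0.9877     1.2790     1.8389]
x = (I − A)⁻¹ d = adj(I−A)·d / det(I−A), with det(I−A) = 0.1922375:
  x_1 = (0.281250·200 + 0.112625·140 + 0.107875·440 + 0.073000·460) / 0.1922375 = 153.0625 / 0.1922375 ≈ 796.2
  x_2 = (0.089750·200 + 0.427250·140 + 0.166000·440 + 0.170250·460) / 0.1922375 = 229.12 / 0.1922375 ≈ 1191.9
  x_3 = (0.087250·200 + 0.110125·140 + 0.327375·440 + 0.101250·460) / 0.1922375 = 223.4875 / 0.1922375 ≈ 1162.6
  x_4 = (0.124250·200 + 0.189875·140 + 0.245875·440 + 0.353500·460) / 0.1922375 = 322.2275 / 0.1922375 ≈ 1676.2

x_1 = 796.2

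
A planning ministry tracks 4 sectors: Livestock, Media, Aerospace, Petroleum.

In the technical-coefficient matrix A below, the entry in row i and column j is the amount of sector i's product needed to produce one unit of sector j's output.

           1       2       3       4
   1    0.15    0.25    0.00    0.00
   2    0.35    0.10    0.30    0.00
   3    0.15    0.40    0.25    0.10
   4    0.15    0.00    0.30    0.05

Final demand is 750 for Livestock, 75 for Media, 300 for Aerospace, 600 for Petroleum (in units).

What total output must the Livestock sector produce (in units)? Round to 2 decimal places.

I − A =
  [   0.85    -0.25     0.00     0.00]
  [  -0.35     0.90    -0.30     0.00]
  [  -0.15    -0.40     0.75    -0.10]
  [  -0.15     0.00    -0.30     0.95]
Compute the cofactors C_ij = (−1)^(i+j)·(3×3 minor ij) of I−A; the adjugate is their transpose:
adj(I−A) = Cᵀ =
  [ 0.500250   0.170625   0.071250   0.007500]
  [ 0.286125   0.580125   0.242250   0.025500]
  [ 0.274750   0.362375   0.643625   0.067750]
  [ 0.165750   0.141375   0.214500   0.394875]
det(I−A) = Σ_j (I−A)_1j·C_1j = (0.85)(0.500250) + (-0.25)(0.286125) + (0.00)(0.274750) + (0.00)(0.165750) = 0.35368125
(I − A)⁻¹ = adj(I−A) / det(I−A) ≈
  [   1.4144     0.4824     0.2015     0.0212]
  [   0.8090     1.6402     0.6849     0.0721]
  [   0.7768     1.0246     1.8198     0.1916]
  [   0.4686     0.3997     0.6065     1.1165]
x = (I − A)⁻¹ d = adj(I−A)·d / det(I−A), with det(I−A) = 0.35368125:
  x_1 = (0.500250·750 + 0.170625·75 + 0.071250·300 + 0.007500·600) / 0.35368125 = 413.859375 / 0.35368125 ≈ 1170.15
  x_2 = (0.286125·750 + 0.580125·75 + 0.242250·300 + 0.025500·600) / 0.35368125 = 346.078125 / 0.35368125 ≈ 978.50
  x_3 = (0.274750·750 + 0.362375·75 + 0.643625·300 + 0.067750·600) / 0.35368125 = 466.978125 / 0.35368125 ≈ 1320.34
  x_4 = (0.165750·750 + 0.141375·75 + 0.214500·300 + 0.394875·600) / 0.35368125 = 436.190625 / 0.35368125 ≈ 1233.29

x_1 = 1170.15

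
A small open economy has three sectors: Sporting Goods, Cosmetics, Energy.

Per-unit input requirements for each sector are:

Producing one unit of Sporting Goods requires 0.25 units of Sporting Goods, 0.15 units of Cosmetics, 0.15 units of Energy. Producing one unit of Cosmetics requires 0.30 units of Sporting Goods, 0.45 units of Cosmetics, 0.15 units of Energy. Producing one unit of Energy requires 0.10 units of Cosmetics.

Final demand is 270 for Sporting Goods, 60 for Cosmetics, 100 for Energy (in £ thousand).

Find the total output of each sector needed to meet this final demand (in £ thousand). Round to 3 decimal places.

x_S = 470.362, x_C = 275.906, x_E = 211.940

I − A =
  [   0.75    -0.30     0.00]
  [  -0.15     0.55    -0.10]
  [  -0.15    -0.15     1.00]
Cofactors of I−A, C_ij = (−1)^(i+j)·(minor ij) (rows/columns in the sector order above):
  C_11 = (0.55)(1.00) − (-0.10)(-0.15) = 0.5350
  C_12 = −[(-0.15)(1.00) − (-0.10)(-0.15)] = 0.1650
  C_13 = (-0.15)(-0.15) − (0.55)(-0.15) = 0.1050
  C_21 = −[(-0.30)(1.00) − (0.00)(-0.15)] = 0.3000
  C_22 = (0.75)(1.00) − (0.00)(-0.15) = 0.7500
  C_23 = −[(0.75)(-0.15) − (-0.30)(-0.15)] = 0.1575
  C_31 = (-0.30)(-0.10) − (0.00)(0.55) = 0.0300
  C_32 = −[(0.75)(-0.10) − (0.00)(-0.15)] = 0.0750
  C_33 = (0.75)(0.55) − (-0.30)(-0.15) = 0.3675
det(I−A) = Σ_j (I−A)_1j·C_1j = (0.75)(0.5350) + (-0.30)(0.1650) + (0.00)(0.1050) = 0.35175
adj(I−A) = Cᵀ =
  [ 0.5350   0.3000   0.0300]
  [ 0.1650   0.7500   0.0750]
  [ 0.1050   0.1575   0.3675]
(I − A)⁻¹ = adj(I−A) / det(I−A) ≈
  [   1.5210     0.8529     0.0853]
  [   0.4691     2.1322     0.2132]
  [   0.2985     0.4478     1.0448]
x = (I − A)⁻¹ d = adj(I−A)·d / det(I−A), with det(I−A) = 0.35175:
  x_S = (0.5350·270 + 0.3000·60 + 0.0300·100) / 0.35175 = 165.45 / 0.35175 ≈ 470.362
  x_C = (0.1650·270 + 0.7500·60 + 0.0750·100) / 0.35175 = 97.05 / 0.35175 ≈ 275.906
  x_E = (0.1050·270 + 0.1575·60 + 0.3675·100) / 0.35175 = 74.55 / 0.35175 ≈ 211.940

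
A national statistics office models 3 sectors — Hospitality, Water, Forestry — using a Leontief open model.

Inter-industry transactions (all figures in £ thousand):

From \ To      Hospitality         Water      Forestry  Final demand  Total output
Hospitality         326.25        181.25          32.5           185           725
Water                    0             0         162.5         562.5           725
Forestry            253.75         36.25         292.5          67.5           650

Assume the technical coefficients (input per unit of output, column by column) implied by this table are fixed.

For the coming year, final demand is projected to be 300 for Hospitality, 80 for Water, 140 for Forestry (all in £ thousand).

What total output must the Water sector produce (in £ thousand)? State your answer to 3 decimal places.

x_2 = 266.537

Technical coefficients a_ij = z_ij / X_j:
  a_11 = 326.25/725 = 0.45, a_21 = 0/725 = 0.00, a_31 = 253.75/725 = 0.35
  a_12 = 181.25/725 = 0.25, a_22 = 0/725 = 0.00, a_32 = 36.25/725 = 0.05
  a_13 = 32.5/650 = 0.05, a_23 = 162.5/650 = 0.25, a_33 = 292.5/650 = 0.45
I − A =
  [   0.55    -0.25    -0.05]
  [   0.00     1.00    -0.25]
  [  -0.35    -0.05     0.55]
Cofactors of I−A, C_ij = (−1)^(i+j)·(minor ij) (rows/columns in the sector order above):
  C_11 = (1.00)(0.55) − (-0.25)(-0.05) = 0.5375
  C_12 = −[(0.00)(0.55) − (-0.25)(-0.35)] = 0.0875
  C_13 = (0.00)(-0.05) − (1.00)(-0.35) = 0.3500
  C_21 = −[(-0.25)(0.55) − (-0.05)(-0.05)] = 0.1400
  C_22 = (0.55)(0.55) − (-0.05)(-0.35) = 0.2850
  C_23 = −[(0.55)(-0.05) − (-0.25)(-0.35)] = 0.1150
  C_31 = (-0.25)(-0.25) − (-0.05)(1.00) = 0.1125
  C_32 = −[(0.55)(-0.25) − (-0.05)(0.00)] = 0.1375
  C_33 = (0.55)(1.00) − (-0.25)(0.00) = 0.5500
det(I−A) = Σ_j (I−A)_1j·C_1j = (0.55)(0.5375) + (-0.25)(0.0875) + (-0.05)(0.3500) = 0.25625
adj(I−A) = Cᵀ =
  [ 0.5375   0.1400   0.1125]
  [ 0.0875   0.2850   0.1375]
  [ 0.3500   0.1150   0.5500]
(I − A)⁻¹ = adj(I−A) / det(I−A) ≈
  [   2.0976     0.5463     0.4390]
  [   0.3415     1.1122     0.5366]
  [   1.3659     0.4488     2.1463]
x = (I − A)⁻¹ d = adj(I−A)·d / det(I−A), with det(I−A) = 0.25625:
  x_1 = (0.5375·300 + 0.1400·80 + 0.1125·140) / 0.25625 = 188.20 / 0.25625 ≈ 734.439
  x_2 = (0.0875·300 + 0.2850·80 + 0.1375·140) / 0.25625 = 68.30 / 0.25625 ≈ 266.537
  x_3 = (0.3500·300 + 0.1150·80 + 0.5500·140) / 0.25625 = 191.20 / 0.25625 ≈ 746.146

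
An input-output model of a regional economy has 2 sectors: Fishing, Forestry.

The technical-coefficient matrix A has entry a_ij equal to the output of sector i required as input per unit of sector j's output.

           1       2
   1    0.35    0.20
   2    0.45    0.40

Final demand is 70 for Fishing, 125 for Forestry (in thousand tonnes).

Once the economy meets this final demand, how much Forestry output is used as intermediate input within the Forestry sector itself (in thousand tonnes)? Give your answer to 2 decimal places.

I − A =
  [   0.65    -0.20]
  [  -0.45     0.60]
det(I−A) = (0.65)(0.60) − (-0.20)(-0.45) = 0.3000
adj(I−A) = [[0.60, 0.20], [0.45, 0.65]]
(I − A)⁻¹ = adj(I−A) / det(I−A) ≈
  [   2.0000     0.6667]
  [   1.5000     2.1667]
First solve x = (I − A)⁻¹ d = adj(I−A)·d / det(I−A); in particular x_2 = (0.45·70 + 0.65·125) / 0.3000 = 112.75 / 0.3000 ≈ 375.8333.
Intermediate flow from 2 to 2: z_22 = a_22 · x_2 = 0.40 × 112.75 / 0.3000 = 45.10 / 0.3000 ≈ 150.33.

z_22 = 150.33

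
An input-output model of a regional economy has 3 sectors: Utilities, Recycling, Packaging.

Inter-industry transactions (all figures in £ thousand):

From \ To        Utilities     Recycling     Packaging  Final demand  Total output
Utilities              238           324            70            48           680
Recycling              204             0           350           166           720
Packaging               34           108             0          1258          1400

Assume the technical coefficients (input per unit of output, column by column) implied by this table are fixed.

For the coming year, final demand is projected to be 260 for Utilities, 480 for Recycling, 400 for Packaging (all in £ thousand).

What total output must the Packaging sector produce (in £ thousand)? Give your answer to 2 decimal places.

x_3 = 600.31

Technical coefficients a_ij = z_ij / X_j:
  a_11 = 238/680 = 0.35, a_21 = 204/680 = 0.30, a_31 = 34/680 = 0.05
  a_12 = 324/720 = 0.45, a_22 = 0/720 = 0.00, a_32 = 108/720 = 0.15
  a_13 = 70/1400 = 0.05, a_23 = 350/1400 = 0.25, a_33 = 0/1400 = 0.00
I − A =
  [   0.65    -0.45    -0.05]
  [  -0.30     1.00    -0.25]
  [  -0.05    -0.15     1.00]
Cofactors of I−A, C_ij = (−1)^(i+j)·(minor ij) (rows/columns in the sector order above):
  C_11 = (1.00)(1.00) − (-0.25)(-0.15) = 0.9625
  C_12 = −[(-0.30)(1.00) − (-0.25)(-0.05)] = 0.3125
  C_13 = (-0.30)(-0.15) − (1.00)(-0.05) = 0.0950
  C_21 = −[(-0.45)(1.00) − (-0.05)(-0.15)] = 0.4575
  C_22 = (0.65)(1.00) − (-0.05)(-0.05) = 0.6475
  C_23 = −[(0.65)(-0.15) − (-0.45)(-0.05)] = 0.1200
  C_31 = (-0.45)(-0.25) − (-0.05)(1.00) = 0.1625
  C_32 = −[(0.65)(-0.25) − (-0.05)(-0.30)] = 0.1775
  C_33 = (0.65)(1.00) − (-0.45)(-0.30) = 0.5150
det(I−A) = Σ_j (I−A)_1j·C_1j = (0.65)(0.9625) + (-0.45)(0.3125) + (-0.05)(0.0950) = 0.48025
adj(I−A) = Cᵀ =
  [ 0.9625   0.4575   0.1625]
  [ 0.3125   0.6475   0.1775]
  [ 0.0950   0.1200   0.5150]
(I − A)⁻¹ = adj(I−A) / det(I−A) ≈
  [   2.0042     0.9526     0.3384]
  [   0.6507     1.3483     0.3696]
  [   0.1978     0.2499     1.0724]
x = (I − A)⁻¹ d = adj(I−A)·d / det(I−A), with det(I−A) = 0.48025:
  x_1 = (0.9625·260 + 0.4575·480 + 0.1625·400) / 0.48025 = 534.85 / 0.48025 ≈ 1113.69
  x_2 = (0.3125·260 + 0.6475·480 + 0.1775·400) / 0.48025 = 463.05 / 0.48025 ≈ 964.19
  x_3 = (0.0950·260 + 0.1200·480 + 0.5150·400) / 0.48025 = 288.30 / 0.48025 ≈ 600.31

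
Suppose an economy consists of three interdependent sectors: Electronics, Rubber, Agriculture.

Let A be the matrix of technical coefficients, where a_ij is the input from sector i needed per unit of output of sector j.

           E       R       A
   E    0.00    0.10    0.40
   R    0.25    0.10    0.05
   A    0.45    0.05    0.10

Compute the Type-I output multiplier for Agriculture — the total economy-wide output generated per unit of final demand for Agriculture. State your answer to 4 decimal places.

m_A = 2.2574

I − A =
  [   1.00    -0.10    -0.40]
  [  -0.25     0.90    -0.05]
  [  -0.45    -0.05     0.90]
Cofactors of I−A, C_ij = (−1)^(i+j)·(minor ij) (rows/columns in the sector order above):
  C_11 = (0.90)(0.90) − (-0.05)(-0.05) = 0.8075
  C_12 = −[(-0.25)(0.90) − (-0.05)(-0.45)] = 0.2475
  C_13 = (-0.25)(-0.05) − (0.90)(-0.45) = 0.4175
  C_21 = −[(-0.10)(0.90) − (-0.40)(-0.05)] = 0.1100
  C_22 = (1.00)(0.90) − (-0.40)(-0.45) = 0.7200
  C_23 = −[(1.00)(-0.05) − (-0.10)(-0.45)] = 0.0950
  C_31 = (-0.10)(-0.05) − (-0.40)(0.90) = 0.3650
  C_32 = −[(1.00)(-0.05) − (-0.40)(-0.25)] = 0.1500
  C_33 = (1.00)(0.90) − (-0.10)(-0.25) = 0.8750
det(I−A) = Σ_j (I−A)_1j·C_1j = (1.00)(0.8075) + (-0.10)(0.2475) + (-0.40)(0.4175) = 0.61575
adj(I−A) = Cᵀ =
  [ 0.8075   0.1100   0.3650]
  [ 0.2475   0.7200   0.1500]
  [ 0.4175   0.0950   0.8750]
(I − A)⁻¹ = adj(I−A) / det(I−A) ≈
  [   1.31141     0.17864     0.59277]
  [   0.40195     1.16931     0.24361]
  [   0.67803     0.15428     1.42103]
The output multiplier for sector j is the column-j sum of the Leontief inverse (I − A)⁻¹ = adj(I−A) / det(I−A).
Column A of adj(I−A): (0.3650, 0.1500, 0.8750); det(I−A) = 0.61575.
m_A = (0.3650 + 0.1500 + 0.8750) / 0.61575 = 1.39 / 0.61575 ≈ 2.2574.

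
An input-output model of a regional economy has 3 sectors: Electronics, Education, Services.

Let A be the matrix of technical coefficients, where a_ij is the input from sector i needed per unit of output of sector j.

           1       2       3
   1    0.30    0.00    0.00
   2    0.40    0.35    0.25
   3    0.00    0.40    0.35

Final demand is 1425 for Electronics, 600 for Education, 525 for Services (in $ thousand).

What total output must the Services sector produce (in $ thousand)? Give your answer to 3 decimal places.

x_3 = 2812.292

I − A =
  [   0.70     0.00     0.00]
  [  -0.40     0.65    -0.25]
  [   0.00    -0.40     0.65]
Cofactors of I−A, C_ij = (−1)^(i+j)·(minor ij) (rows/columns in the sector order above):
  C_11 = (0.65)(0.65) − (-0.25)(-0.40) = 0.3225
  C_12 = −[(-0.40)(0.65) − (-0.25)(0.00)] = 0.2600
  C_13 = (-0.40)(-0.40) − (0.65)(0.00) = 0.1600
  C_21 = −[(0.00)(0.65) − (0.00)(-0.40)] = 0.0000
  C_22 = (0.70)(0.65) − (0.00)(0.00) = 0.4550
  C_23 = −[(0.70)(-0.40) − (0.00)(0.00)] = 0.2800
  C_31 = (0.00)(-0.25) − (0.00)(0.65) = 0.0000
  C_32 = −[(0.70)(-0.25) − (0.00)(-0.40)] = 0.1750
  C_33 = (0.70)(0.65) − (0.00)(-0.40) = 0.4550
det(I−A) = Σ_j (I−A)_1j·C_1j = (0.70)(0.3225) + (0.00)(0.2600) + (0.00)(0.1600) = 0.22575
adj(I−A) = Cᵀ =
  [ 0.3225   0.0000   0.0000]
  [ 0.2600   0.4550   0.1750]
  [ 0.1600   0.2800   0.4550]
(I − A)⁻¹ = adj(I−A) / det(I−A) ≈
  [   1.4286     0.0000     0.0000]
  [   1.1517     2.0155     0.7752]
  [   0.7087     1.2403     2.0155]
x = (I − A)⁻¹ d = adj(I−A)·d / det(I−A), with det(I−A) = 0.22575:
  x_1 = (0.3225·1425 + 0.0000·600 + 0.0000·525) / 0.22575 = 459.5625 / 0.22575 ≈ 2035.714
  x_2 = (0.2600·1425 + 0.4550·600 + 0.1750·525) / 0.22575 = 735.375 / 0.22575 ≈ 3257.475
  x_3 = (0.1600·1425 + 0.2800·600 + 0.4550·525) / 0.22575 = 634.875 / 0.22575 ≈ 2812.292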